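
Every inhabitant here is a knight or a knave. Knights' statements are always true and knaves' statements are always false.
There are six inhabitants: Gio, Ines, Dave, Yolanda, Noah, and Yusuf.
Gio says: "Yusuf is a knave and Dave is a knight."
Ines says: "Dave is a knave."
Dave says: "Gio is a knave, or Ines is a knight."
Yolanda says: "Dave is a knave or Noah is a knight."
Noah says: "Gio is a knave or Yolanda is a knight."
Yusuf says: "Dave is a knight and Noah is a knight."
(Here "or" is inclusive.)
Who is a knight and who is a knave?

Gio is a knave, so "Yusuf is a knave and Dave is a knight" must be False — and it is.
As a knave, Ines's statement "Dave is a knave" should be False; it is.
As a knight, Dave's statement "Gio is a knave, or Ines is a knight" should be True; it is.
Yolanda (knight): "Dave is a knave or Noah is a knight" — True. ✓
Since Noah is a knight, "Gio is a knave or Yolanda is a knight" needs to be True, which holds.
Yusuf is a knight, and the claim "Dave is a knight and Noah is a knight" is indeed True.

Gio is a knave, Ines is a knave, Dave is a knight, Yolanda is a knight, Noah is a knight, and Yusuf is a knight.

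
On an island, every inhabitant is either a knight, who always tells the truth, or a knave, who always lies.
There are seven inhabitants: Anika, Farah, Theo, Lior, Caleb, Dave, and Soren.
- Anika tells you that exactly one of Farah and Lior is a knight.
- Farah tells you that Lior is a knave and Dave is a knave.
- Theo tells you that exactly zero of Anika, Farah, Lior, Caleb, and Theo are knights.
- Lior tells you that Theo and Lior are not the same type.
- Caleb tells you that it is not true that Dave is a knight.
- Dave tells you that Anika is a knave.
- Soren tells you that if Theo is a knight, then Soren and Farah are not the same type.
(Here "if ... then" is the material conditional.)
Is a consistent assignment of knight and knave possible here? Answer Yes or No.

Yes

One consistent assignment: Anika=knight, Farah=knight, Theo=knave, Lior=knave, Caleb=knight, Dave=knave, Soren=knight.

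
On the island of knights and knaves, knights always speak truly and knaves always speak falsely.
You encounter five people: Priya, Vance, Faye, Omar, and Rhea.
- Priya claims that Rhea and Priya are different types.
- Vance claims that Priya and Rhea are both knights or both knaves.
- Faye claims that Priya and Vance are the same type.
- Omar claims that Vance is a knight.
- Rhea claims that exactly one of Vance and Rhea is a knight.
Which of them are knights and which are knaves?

As a knight, Priya's statement "Rhea and Priya are different types" should be True; it is.
As a knave, Vance's statement "Priya and Rhea are both knights or both knaves" should be False; it is.
As a knave, Faye's statement "Priya and Vance are the same type" should be False; it is.
As a knave, Omar's statement "Vance is a knight" should be False; it is.
As a knave, Rhea's statement "exactly one of Vance and Rhea is a knight" should be False; it is.

Priya is a knight, Vance is a knave, Faye is a knave, Omar is a knave, and Rhea is a knave.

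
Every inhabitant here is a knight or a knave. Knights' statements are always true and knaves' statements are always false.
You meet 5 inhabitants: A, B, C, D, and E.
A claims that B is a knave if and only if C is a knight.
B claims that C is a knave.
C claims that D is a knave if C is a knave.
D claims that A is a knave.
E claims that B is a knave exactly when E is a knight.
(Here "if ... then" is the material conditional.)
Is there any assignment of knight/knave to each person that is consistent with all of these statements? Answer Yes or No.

Yes

One consistent assignment: A=knight, B=knave, C=knight, D=knave, E=knight.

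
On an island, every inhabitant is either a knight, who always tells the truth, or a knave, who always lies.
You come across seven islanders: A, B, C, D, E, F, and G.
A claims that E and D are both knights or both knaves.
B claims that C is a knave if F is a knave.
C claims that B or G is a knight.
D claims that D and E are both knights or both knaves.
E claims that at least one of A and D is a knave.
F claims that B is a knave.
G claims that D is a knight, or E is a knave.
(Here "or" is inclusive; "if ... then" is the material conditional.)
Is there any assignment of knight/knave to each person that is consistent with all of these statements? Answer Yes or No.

No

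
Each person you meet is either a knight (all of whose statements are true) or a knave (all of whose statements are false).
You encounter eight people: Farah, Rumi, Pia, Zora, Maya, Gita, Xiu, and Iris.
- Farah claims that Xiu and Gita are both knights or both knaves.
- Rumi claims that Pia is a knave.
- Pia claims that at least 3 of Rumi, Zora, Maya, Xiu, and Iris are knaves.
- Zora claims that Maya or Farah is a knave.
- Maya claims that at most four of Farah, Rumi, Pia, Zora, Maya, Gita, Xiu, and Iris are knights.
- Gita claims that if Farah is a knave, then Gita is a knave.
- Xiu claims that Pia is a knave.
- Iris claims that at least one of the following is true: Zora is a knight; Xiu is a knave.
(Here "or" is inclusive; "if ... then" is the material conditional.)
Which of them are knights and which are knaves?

Farah is a knight, and the claim "Xiu and Gita are both knights or both knaves" is indeed true.
As a knight, Rumi's statement "Pia is a knave" should be true; it is.
Pia is a knave, and the claim "at least 3 of Rumi, Zora, Maya, Xiu, and Iris are knaves" is indeed False.
Zora is a knight, and the claim "Maya or Farah is a knave" is indeed true.
Maya is a knave, so "at most four of Farah, Rumi, Pia, Zora, Maya, Gita, Xiu, and Iris are knights" must be False — and it is.
Gita (knight): "if Farah is a knave, then Gita is a knave" — true. ✓
As a knight, Xiu's statement "Pia is a knave" should be true; it is.
Iris is a knight, so "at least one of the following is true: Zora is a knight; Xiu is a knave" must be true — and it is.

Knights: Farah, Rumi, Zora, Gita, Xiu, and Iris. Knaves: Pia and Maya.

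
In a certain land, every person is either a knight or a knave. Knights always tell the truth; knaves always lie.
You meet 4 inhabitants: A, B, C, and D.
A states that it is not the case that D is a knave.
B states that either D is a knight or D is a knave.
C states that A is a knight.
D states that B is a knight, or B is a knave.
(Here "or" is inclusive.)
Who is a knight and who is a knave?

A (knight): "it is not the case that D is a knave" — true. ✓
B is a knight, and the claim "either D is a knight or D is a knave" is indeed true.
C (knight): "A is a knight" — true. ✓
As a knight, D's statement "B is a knight, or B is a knave" should be true; it is.

A is a knight, B is a knight, C is a knight, and D is a knight.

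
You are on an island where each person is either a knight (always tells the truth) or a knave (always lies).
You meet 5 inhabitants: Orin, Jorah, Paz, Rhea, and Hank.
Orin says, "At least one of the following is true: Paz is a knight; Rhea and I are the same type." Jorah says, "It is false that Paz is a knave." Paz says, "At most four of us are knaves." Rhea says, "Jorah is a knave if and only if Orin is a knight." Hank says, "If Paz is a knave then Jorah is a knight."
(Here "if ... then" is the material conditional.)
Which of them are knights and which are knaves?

As a knight, Orin's statement "at least one of the following is true: Paz is a knight; Rhea and I are the same type" should be true; it is.
As a knight, Jorah's statement "it is false that Paz is a knave" should be true; it is.
Paz is a knight, so "at most four of us are knaves" must be true — and it is.
Rhea is a knave, and the claim "Jorah is a knave if and only if Orin is a knight" is indeed False.
Since Hank is a knight, "if Paz is a knave then Jorah is a knight" needs to be true, which holds.

Knights: Orin, Jorah, Paz, and Hank. Knaves: Rhea.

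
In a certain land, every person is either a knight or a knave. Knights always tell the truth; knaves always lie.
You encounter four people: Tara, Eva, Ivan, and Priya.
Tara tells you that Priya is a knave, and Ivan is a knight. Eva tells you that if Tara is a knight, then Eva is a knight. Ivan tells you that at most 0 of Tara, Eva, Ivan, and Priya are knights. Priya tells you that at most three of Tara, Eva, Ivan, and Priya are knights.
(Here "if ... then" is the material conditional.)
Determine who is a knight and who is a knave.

Tara is a knave, Eva is a knight, Ivan is a knave, and Priya is a knight.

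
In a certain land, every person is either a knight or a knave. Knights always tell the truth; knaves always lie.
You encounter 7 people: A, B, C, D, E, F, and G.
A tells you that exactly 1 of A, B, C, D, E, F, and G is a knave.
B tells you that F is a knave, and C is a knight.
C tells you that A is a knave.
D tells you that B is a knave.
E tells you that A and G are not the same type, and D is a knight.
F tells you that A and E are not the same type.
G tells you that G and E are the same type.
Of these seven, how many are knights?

5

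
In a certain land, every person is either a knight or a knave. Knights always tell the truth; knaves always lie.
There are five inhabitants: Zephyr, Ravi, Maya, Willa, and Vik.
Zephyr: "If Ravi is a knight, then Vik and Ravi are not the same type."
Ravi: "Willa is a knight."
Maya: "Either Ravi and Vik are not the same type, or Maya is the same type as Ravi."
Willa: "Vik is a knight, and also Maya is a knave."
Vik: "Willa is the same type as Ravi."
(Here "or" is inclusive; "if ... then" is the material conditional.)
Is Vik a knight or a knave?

Vik is a knight.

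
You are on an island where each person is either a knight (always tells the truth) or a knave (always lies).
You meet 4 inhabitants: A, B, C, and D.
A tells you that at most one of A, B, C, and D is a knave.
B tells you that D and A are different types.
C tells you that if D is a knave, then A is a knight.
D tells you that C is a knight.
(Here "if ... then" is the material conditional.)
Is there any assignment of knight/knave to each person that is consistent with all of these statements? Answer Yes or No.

Yes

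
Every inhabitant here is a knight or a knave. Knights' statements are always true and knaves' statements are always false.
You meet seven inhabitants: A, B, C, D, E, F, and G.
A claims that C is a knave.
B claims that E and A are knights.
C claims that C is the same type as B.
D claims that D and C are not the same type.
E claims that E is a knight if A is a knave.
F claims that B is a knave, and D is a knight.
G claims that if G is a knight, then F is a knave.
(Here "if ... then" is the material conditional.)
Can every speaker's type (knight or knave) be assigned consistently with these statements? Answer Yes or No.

Yes

One consistent assignment: A=knight, B=knight, C=knave, D=knight, E=knight, F=knave, G=knight.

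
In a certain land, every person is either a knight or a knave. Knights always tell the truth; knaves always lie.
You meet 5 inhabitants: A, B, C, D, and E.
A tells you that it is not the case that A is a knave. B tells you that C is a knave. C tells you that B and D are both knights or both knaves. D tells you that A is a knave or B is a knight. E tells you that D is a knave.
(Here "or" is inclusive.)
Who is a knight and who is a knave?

As a knight, A's statement "it is not the case that A is a knave" should be True; it is.
Since B is a knave, "C is a knave" needs to be False, which holds.
As a knight, C's statement "B and D are both knights or both knaves" should be True; it is.
D (knave): "A is a knave or B is a knight" — False. ✓
E is a knight, and the claim "D is a knave" is indeed True.

A is a knight, B is a knave, C is a knight, D is a knave, and E is a knight.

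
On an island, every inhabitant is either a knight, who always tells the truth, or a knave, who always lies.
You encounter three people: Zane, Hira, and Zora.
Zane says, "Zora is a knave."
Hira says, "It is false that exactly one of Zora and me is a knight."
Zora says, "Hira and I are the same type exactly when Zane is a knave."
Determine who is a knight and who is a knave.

Zane is a knave, Hira is a knight, and Zora is a knight.

Suppose Zane is a knight. Then Zane's statement "Zora is a knave" would have to be true. Checking the 4 ways to assign the others, none is consistent with every speaker.
(For instance, with Hira=knight, Zora=knight, Zane's claim "Zora is a knave" comes out false where it would need to be true.)
So Zane must be a knave, making "Zora is a knave" false. Taking Zane=knave, Hira=knight, Zora=knight, each remaining statement checks out:
  Hira (knight): "it is false that exactly one of Zora and me is a knight" — true. ✓
  Zora (knight): "Hira and I are the same type exactly when Zane is a knave" — true. ✓
This is the unique consistent assignment.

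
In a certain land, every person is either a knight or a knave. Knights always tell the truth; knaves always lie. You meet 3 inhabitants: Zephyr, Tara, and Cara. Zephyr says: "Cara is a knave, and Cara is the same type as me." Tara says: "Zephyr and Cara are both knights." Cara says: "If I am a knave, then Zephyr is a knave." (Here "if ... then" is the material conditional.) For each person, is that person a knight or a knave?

Zephyr (knave): "Cara is a knave, and Cara is the same type as me" — False. ✓
Tara is a knave, so "Zephyr and Cara are both knights" must be False — and it is.
Cara is a knight; "if I am a knave, then Zephyr is a knave" is True, as required.

Knights: Cara. Knaves: Zephyr and Tara.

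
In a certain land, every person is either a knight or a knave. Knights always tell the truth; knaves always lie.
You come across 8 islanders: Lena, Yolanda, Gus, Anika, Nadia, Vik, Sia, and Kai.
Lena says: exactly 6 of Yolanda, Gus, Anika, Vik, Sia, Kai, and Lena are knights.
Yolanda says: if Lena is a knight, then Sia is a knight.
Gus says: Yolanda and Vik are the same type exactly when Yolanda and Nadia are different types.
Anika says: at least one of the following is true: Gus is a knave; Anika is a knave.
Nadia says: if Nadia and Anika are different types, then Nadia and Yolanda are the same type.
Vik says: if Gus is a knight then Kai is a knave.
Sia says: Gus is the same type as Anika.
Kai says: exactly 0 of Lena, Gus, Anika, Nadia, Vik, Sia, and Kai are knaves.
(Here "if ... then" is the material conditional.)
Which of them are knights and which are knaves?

Since Lena is a knave, "exactly 6 of Yolanda, Gus, Anika, Vik, Sia, Kai, and Lena are knights" needs to be false, which holds.
Yolanda (knight): "if Lena is a knight, then Sia is a knight" — True. ✓
Gus (knave): "Yolanda and Vik are the same type exactly when Yolanda and Nadia are different types" — false. ✓
Anika is a knight; "at least one of the following is true: Gus is a knave; Anika is a knave" is True, as required.
Nadia (knight): "if Nadia and Anika are different types, then Nadia and Yolanda are the same type" — True. ✓
Since Vik is a knight, "if Gus is a knight then Kai is a knave" needs to be True, which holds.
Sia is a knave, and the claim "Gus is the same type as Anika" is indeed false.
Since Kai is a knave, "exactly 0 of Lena, Gus, Anika, Nadia, Vik, Sia, and Kai are knaves" needs to be false, which holds.

Lena is a knave, Yolanda is a knight, Gus is a knave, Anika is a knight, Nadia is a knight, Vik is a knight, Sia is a knave, and Kai is a knave.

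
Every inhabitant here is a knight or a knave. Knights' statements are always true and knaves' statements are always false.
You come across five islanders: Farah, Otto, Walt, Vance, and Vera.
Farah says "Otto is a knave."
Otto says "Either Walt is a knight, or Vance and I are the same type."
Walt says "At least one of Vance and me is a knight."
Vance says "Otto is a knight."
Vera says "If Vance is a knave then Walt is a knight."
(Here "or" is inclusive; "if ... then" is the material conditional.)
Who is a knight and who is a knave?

Farah is a knave, Otto is a knight, Walt is a knight, Vance is a knight, and Vera is a knight.

As a knave, Farah's statement "Otto is a knave" should be False; it is.
Otto is a knight; "either Walt is a knight, or Vance and I are the same type" is true, as required.
Walt (knight): "at least one of Vance and me is a knight" — true. ✓
Vance is a knight, so "Otto is a knight" must be true — and it is.
Vera is a knight; "if Vance is a knave then Walt is a knight" is true, as required.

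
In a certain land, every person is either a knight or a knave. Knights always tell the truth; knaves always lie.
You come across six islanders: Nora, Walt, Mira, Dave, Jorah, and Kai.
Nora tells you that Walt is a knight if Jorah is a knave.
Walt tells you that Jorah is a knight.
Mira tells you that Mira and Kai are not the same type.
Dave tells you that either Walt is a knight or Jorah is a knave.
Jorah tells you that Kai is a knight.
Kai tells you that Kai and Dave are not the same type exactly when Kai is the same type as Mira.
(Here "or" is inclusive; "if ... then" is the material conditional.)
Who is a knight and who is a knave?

Nora is a knave, Walt is a knave, Mira is a knight, Dave is a knight, Jorah is a knave, and Kai is a knave.

Nora is a knave; "Walt is a knight if Jorah is a knave" is False, as required.
Walt is a knave, and the claim "Jorah is a knight" is indeed False.
Mira is a knight, so "Mira and Kai are not the same type" must be true — and it is.
Dave is a knight; "either Walt is a knight or Jorah is a knave" is true, as required.
Jorah is a knave; "Kai is a knight" is False, as required.
Kai is a knave, so "Kai and Dave are not the same type exactly when Kai is the same type as Mira" must be False — and it is.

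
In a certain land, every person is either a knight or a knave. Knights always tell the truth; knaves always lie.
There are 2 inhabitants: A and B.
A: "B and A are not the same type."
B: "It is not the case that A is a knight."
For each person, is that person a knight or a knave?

Knights: A. Knaves: B.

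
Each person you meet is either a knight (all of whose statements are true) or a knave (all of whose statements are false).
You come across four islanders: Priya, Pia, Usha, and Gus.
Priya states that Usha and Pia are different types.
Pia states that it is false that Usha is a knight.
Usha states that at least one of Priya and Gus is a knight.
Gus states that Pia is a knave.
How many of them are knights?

The unique consistent assignment is Priya=knight, Pia=knave, Usha=knight, Gus=knight.
That has 3 knights.

3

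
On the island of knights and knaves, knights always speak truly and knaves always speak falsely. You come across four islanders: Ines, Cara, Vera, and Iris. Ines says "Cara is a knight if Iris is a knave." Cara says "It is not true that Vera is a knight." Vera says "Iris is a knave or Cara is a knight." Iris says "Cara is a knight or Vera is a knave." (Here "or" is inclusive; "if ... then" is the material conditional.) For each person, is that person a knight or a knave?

Ines is a knave, Cara is a knave, Vera is a knight, and Iris is a knave.

Since Ines is a knave, "Cara is a knight if Iris is a knave" needs to be false, which holds.
Since Cara is a knave, "it is not true that Vera is a knight" needs to be false, which holds.
Vera is a knight, and the claim "Iris is a knave or Cara is a knight" is indeed true.
Iris is a knave, and the claim "Cara is a knight or Vera is a knave" is indeed false.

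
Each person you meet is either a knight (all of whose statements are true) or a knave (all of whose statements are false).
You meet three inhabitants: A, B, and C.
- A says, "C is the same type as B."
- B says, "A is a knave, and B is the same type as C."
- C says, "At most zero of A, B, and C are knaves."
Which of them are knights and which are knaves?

Knights: A. Knaves: B and C.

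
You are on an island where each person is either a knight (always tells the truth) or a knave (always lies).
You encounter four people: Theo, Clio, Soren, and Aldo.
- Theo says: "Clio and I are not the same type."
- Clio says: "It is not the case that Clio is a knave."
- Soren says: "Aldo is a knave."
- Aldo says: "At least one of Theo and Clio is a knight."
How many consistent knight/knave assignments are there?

2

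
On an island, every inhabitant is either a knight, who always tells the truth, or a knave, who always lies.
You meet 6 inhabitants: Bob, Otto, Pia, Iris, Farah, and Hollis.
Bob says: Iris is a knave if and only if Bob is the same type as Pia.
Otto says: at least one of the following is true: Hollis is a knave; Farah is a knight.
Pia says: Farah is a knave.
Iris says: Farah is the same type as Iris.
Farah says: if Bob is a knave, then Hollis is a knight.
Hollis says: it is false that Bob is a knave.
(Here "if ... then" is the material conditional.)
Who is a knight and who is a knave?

Bob is a knight, so "Iris is a knave if and only if Bob is the same type as Pia" must be true — and it is.
Otto is a knight, and the claim "at least one of the following is true: Hollis is a knave; Farah is a knight" is indeed true.
Pia is a knave; "Farah is a knave" is false, as required.
Iris is a knight, so "Farah is the same type as Iris" must be true — and it is.
Farah is a knight, so "if Bob is a knave, then Hollis is a knight" must be true — and it is.
Since Hollis is a knight, "it is false that Bob is a knave" needs to be true, which holds.

Bob is a knight, Otto is a knight, Pia is a knave, Iris is a knight, Farah is a knight, and Hollis is a knight.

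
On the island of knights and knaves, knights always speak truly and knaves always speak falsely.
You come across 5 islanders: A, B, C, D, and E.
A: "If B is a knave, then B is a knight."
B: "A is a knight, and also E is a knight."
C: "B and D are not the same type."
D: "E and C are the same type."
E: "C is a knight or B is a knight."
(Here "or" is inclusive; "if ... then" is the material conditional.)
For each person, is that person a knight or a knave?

Knights: C, D, and E. Knaves: A and B.

A is a knave, and the claim "if B is a knave, then B is a knight" is indeed false.
B is a knave, so "A is a knight, and also E is a knight" must be false — and it is.
C is a knight, and the claim "B and D are not the same type" is indeed true.
Since D is a knight, "E and C are the same type" needs to be true, which holds.
E (knight): "C is a knight or B is a knight" — true. ✓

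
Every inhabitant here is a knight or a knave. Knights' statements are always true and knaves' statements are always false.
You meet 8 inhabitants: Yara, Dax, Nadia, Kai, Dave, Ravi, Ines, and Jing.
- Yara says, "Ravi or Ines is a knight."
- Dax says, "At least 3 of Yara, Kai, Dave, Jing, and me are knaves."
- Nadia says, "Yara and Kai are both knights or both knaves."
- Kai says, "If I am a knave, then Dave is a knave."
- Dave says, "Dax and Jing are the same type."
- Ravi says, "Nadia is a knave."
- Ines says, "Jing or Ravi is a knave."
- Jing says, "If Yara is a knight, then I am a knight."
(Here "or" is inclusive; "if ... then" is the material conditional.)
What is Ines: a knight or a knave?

Ines is a knight.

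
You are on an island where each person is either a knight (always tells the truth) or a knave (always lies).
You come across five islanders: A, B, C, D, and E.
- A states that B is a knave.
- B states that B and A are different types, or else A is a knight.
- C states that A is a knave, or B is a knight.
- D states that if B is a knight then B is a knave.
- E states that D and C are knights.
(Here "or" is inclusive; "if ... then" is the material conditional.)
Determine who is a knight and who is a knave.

A is a knave, B is a knight, C is a knight, D is a knave, and E is a knave.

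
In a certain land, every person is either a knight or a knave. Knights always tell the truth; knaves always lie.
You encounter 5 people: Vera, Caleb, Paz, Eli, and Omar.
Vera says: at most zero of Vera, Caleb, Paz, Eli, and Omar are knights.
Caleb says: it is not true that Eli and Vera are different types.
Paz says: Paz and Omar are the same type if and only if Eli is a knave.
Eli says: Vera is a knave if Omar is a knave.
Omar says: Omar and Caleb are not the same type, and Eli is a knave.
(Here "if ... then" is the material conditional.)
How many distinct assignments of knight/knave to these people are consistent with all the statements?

2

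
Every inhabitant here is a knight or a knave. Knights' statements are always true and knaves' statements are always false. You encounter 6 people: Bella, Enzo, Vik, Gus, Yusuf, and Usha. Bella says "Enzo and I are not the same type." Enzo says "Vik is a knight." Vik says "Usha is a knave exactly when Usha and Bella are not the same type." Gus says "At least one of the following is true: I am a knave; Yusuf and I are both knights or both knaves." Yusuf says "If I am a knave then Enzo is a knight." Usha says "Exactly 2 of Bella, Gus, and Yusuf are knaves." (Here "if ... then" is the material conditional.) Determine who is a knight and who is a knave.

Bella is a knave, Enzo is a knave, Vik is a knave, Gus is a knight, Yusuf is a knight, and Usha is a knave.

Since Bella is a knave, "Enzo and I are not the same type" needs to be False, which holds.
Enzo is a knave, and the claim "Vik is a knight" is indeed False.
Vik is a knave, and the claim "Usha is a knave exactly when Usha and Bella are not the same type" is indeed False.
Since Gus is a knight, "at least one of the following is true: I am a knave; Yusuf and I are both knights or both knaves" needs to be True, which holds.
Yusuf is a knight, so "if I am a knave then Enzo is a knight" must be True — and it is.
Usha (knave): "exactly 2 of Bella, Gus, and Yusuf are knaves" — False. ✓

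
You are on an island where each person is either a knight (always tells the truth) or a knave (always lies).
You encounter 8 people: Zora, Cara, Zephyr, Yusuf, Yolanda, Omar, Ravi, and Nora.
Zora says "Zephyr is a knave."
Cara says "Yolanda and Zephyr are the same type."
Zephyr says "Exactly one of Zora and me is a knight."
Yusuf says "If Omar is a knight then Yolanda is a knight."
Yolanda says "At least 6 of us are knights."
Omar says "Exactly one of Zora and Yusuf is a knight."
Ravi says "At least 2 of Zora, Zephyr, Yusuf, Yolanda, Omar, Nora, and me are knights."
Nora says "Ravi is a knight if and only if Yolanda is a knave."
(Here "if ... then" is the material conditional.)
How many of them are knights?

6

The unique consistent assignment is Zora=knave, Cara=knight, Zephyr=knight, Yusuf=knight, Yolanda=knight, Omar=knight, Ravi=knight, Nora=knave.
That has 6 knights.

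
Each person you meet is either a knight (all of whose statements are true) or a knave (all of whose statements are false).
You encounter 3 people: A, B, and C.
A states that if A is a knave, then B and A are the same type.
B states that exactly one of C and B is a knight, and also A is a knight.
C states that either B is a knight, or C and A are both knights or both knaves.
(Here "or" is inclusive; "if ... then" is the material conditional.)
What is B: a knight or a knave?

B is a knave.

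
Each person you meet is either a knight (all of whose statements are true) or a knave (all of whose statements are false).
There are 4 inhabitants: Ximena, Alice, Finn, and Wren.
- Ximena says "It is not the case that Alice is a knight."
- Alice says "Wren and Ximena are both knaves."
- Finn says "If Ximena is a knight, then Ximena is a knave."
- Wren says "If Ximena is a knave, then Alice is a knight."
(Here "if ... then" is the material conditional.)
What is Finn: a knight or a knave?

Finn is a knave.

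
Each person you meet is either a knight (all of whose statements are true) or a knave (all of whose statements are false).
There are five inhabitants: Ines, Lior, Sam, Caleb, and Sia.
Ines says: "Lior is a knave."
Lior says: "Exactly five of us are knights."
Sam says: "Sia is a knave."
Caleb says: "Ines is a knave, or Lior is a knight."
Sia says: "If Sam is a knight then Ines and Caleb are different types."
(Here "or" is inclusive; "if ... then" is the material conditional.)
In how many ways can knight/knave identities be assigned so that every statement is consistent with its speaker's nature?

Consistent assignments:
  Ines=knight, Lior=knave, Sam=knave, Caleb=knave, Sia=knight

1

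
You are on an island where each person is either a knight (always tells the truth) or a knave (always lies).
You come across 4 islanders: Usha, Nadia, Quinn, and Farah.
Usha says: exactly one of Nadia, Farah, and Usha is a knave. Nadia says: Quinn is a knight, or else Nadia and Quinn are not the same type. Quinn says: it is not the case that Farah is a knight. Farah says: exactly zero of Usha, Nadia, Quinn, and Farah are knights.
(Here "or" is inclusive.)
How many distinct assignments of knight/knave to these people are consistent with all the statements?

2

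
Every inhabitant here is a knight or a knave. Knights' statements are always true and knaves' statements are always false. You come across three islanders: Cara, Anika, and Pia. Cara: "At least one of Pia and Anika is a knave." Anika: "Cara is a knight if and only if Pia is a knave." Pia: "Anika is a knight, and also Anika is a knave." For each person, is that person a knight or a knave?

Cara is a knight, Anika is a knight, and Pia is a knave.

Cara is a knight, and the claim "at least one of Pia and Anika is a knave" is indeed true.
Since Anika is a knight, "Cara is a knight if and only if Pia is a knave" needs to be true, which holds.
Pia (knave): "Anika is a knight, and also Anika is a knave" — false. ✓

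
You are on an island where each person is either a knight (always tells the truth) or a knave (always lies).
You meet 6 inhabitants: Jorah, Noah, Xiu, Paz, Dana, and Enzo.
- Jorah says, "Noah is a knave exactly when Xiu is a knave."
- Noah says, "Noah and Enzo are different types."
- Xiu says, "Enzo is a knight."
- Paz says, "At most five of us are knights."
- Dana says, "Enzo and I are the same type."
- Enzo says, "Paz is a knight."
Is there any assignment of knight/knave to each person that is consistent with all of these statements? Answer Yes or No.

No

Checking all 64 assignments, each has at least one speaker whose statement's truth value contradicts their type.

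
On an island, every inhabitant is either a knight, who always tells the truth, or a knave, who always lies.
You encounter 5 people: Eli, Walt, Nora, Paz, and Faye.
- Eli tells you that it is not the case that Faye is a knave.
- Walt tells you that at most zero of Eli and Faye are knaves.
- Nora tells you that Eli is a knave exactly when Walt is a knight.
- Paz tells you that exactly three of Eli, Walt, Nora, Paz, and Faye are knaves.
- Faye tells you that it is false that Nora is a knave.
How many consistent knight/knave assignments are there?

1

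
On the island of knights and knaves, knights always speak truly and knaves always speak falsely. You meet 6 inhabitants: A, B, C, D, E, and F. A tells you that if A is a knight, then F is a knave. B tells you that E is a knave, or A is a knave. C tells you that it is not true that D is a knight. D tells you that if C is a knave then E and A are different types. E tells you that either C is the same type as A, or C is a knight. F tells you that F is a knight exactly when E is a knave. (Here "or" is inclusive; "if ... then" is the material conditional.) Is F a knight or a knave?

F is a knave.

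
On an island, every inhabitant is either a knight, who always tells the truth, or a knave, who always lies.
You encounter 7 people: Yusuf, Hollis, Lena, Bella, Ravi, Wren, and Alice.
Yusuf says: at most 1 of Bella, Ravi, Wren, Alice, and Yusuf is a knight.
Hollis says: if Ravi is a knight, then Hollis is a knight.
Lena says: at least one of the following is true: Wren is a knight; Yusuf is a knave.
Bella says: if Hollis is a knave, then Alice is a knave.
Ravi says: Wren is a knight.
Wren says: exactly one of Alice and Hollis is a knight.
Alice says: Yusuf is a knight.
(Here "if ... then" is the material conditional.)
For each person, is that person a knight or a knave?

Yusuf is a knave, Hollis is a knight, Lena is a knight, Bella is a knight, Ravi is a knight, Wren is a knight, and Alice is a knave.

Yusuf (knave): "at most 1 of Bella, Ravi, Wren, Alice, and Yusuf is a knight" — false. ✓
Hollis is a knight; "if Ravi is a knight, then Hollis is a knight" is True, as required.
Lena (knight): "at least one of the following is true: Wren is a knight; Yusuf is a knave" — True. ✓
Bella is a knight, and the claim "if Hollis is a knave, then Alice is a knave" is indeed True.
Ravi is a knight, and the claim "Wren is a knight" is indeed True.
Since Wren is a knight, "exactly one of Alice and Hollis is a knight" needs to be True, which holds.
Alice is a knave, and the claim "Yusuf is a knight" is indeed false.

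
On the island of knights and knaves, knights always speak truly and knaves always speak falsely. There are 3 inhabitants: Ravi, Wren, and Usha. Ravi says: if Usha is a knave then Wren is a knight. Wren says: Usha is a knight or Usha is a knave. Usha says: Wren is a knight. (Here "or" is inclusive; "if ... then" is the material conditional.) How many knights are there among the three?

3

The unique consistent assignment is Ravi=knight, Wren=knight, Usha=knight.
That has 3 knights.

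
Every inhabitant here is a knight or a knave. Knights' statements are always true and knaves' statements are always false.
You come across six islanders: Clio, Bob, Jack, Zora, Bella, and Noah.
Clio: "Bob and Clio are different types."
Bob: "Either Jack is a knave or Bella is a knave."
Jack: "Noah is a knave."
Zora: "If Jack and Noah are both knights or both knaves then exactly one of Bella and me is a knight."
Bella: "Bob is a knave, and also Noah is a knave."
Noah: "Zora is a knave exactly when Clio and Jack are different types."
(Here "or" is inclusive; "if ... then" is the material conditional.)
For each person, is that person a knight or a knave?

Clio is a knave, Bob is a knave, Jack is a knight, Zora is a knight, Bella is a knight, and Noah is a knave.

Since Clio is a knave, "Bob and Clio are different types" needs to be false, which holds.
Bob is a knave; "either Jack is a knave or Bella is a knave" is false, as required.
Jack is a knight; "Noah is a knave" is True, as required.
Zora is a knight; "if Jack and Noah are both knights or both knaves then exactly one of Bella and me is a knight" is True, as required.
Bella is a knight, and the claim "Bob is a knave, and also Noah is a knave" is indeed True.
Noah is a knave, so "Zora is a knave exactly when Clio and Jack are different types" must be false — and it is.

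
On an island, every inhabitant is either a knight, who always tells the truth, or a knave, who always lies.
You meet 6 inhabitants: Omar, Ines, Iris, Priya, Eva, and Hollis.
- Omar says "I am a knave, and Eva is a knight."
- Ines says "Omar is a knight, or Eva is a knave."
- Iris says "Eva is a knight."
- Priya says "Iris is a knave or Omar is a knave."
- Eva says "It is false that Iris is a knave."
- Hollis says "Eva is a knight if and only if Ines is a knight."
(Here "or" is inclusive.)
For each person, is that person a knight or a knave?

Since Omar is a knave, "I am a knave, and Eva is a knight" needs to be false, which holds.
Ines is a knight, so "Omar is a knight, or Eva is a knave" must be true — and it is.
Since Iris is a knave, "Eva is a knight" needs to be false, which holds.
Priya is a knight; "Iris is a knave or Omar is a knave" is true, as required.
Eva is a knave, so "it is false that Iris is a knave" must be false — and it is.
Hollis is a knave; "Eva is a knight if and only if Ines is a knight" is false, as required.

Omar is a knave, Ines is a knight, Iris is a knave, Priya is a knight, Eva is a knave, and Hollis is a knave.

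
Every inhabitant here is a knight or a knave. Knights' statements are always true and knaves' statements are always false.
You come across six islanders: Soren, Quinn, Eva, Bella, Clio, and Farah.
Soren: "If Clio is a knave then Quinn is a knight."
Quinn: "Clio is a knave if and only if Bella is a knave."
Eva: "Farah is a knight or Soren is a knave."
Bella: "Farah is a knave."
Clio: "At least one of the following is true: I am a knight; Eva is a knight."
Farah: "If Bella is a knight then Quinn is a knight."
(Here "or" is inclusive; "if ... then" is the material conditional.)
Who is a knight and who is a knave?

Soren is a knight, and the claim "if Clio is a knave then Quinn is a knight" is indeed True.
Quinn is a knave; "Clio is a knave if and only if Bella is a knave" is False, as required.
Eva (knight): "Farah is a knight or Soren is a knave" — True. ✓
Since Bella is a knave, "Farah is a knave" needs to be False, which holds.
Clio (knight): "at least one of the following is true: I am a knight; Eva is a knight" — True. ✓
Farah is a knight; "if Bella is a knight then Quinn is a knight" is True, as required.

Soren is a knight, Quinn is a knave, Eva is a knight, Bella is a knave, Clio is a knight, and Farah is a knight.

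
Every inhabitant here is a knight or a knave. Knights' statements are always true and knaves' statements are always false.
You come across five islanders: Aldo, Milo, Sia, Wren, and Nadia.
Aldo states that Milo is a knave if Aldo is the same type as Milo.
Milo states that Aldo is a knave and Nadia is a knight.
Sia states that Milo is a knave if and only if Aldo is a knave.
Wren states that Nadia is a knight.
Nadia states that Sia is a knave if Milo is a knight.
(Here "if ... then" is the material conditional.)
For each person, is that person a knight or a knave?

Aldo is a knight, Milo is a knave, Sia is a knave, Wren is a knight, and Nadia is a knight.

Aldo (knight): "Milo is a knave if Aldo is the same type as Milo" — true. ✓
Milo is a knave; "Aldo is a knave and Nadia is a knight" is false, as required.
Sia is a knave; "Milo is a knave if and only if Aldo is a knave" is false, as required.
As a knight, Wren's statement "Nadia is a knight" should be true; it is.
Nadia is a knight, so "Sia is a knave if Milo is a knight" must be true — and it is.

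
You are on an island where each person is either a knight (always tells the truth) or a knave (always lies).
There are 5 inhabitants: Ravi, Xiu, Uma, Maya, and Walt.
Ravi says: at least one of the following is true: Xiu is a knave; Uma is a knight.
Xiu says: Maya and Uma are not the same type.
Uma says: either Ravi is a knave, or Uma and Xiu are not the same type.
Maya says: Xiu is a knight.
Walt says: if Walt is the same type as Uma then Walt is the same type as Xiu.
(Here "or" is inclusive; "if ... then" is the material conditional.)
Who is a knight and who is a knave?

Ravi is a knight, Xiu is a knave, Uma is a knave, Maya is a knave, and Walt is a knight.

Suppose Ravi is a knave. Then Ravi's statement "at least one of the following is true: Xiu is a knave; Uma is a knight" would have to be false. Checking the 16 ways to assign the others, none is consistent with every speaker.
(For instance, with Xiu=knave, Uma=knave, Maya=knave, Walt=knight, Ravi's claim "at least one of the following is true: Xiu is a knave; Uma is a knight" comes out true where it would need to be false.)
So Ravi must be a knight, making "at least one of the following is true: Xiu is a knave; Uma is a knight" true. Taking Ravi=knight, Xiu=knave, Uma=knave, Maya=knave, Walt=knight, each remaining statement checks out:
  Xiu (knave): "Maya and Uma are not the same type" — false. ✓
  Uma (knave): "either Ravi is a knave, or Uma and Xiu are not the same type" — false. ✓
  Maya (knave): "Xiu is a knight" — false. ✓
  Walt (knight): "if Walt is the same type as Uma then Walt is the same type as Xiu" — true. ✓
This is the unique consistent assignment.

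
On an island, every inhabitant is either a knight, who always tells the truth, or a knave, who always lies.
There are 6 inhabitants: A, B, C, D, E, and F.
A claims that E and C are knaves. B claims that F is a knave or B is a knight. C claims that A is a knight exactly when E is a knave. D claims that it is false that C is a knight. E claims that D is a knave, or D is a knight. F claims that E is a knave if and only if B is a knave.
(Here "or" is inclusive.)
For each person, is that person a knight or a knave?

A is a knave, B is a knight, C is a knight, D is a knave, E is a knight, and F is a knight.

A is a knave; "E and C are knaves" is False, as required.
Since B is a knight, "F is a knave or B is a knight" needs to be True, which holds.
C (knight): "A is a knight exactly when E is a knave" — True. ✓
D is a knave, and the claim "it is false that C is a knight" is indeed False.
E is a knight, and the claim "D is a knave, or D is a knight" is indeed True.
F is a knight; "E is a knave if and only if B is a knave" is True, as required.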